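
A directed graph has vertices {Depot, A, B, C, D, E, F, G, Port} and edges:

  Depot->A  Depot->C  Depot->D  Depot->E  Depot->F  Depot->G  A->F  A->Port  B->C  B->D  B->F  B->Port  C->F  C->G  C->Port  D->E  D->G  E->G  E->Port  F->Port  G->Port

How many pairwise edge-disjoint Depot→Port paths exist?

Assign every edge capacity 1; by Menger, the answer equals the max flow.
Path Depot→A→Port (+1); total 1.
Path Depot→C→Port (+1); total 2.
Path Depot→E→Port (+1); total 3.
Path Depot→F→Port (+1); total 4.
Path Depot→G→Port (+1); total 5.
No residual Depot→Port path; max flow = 5.
Certifying cut of size 5: {Depot→A, Depot→C, Depot→F, E→Port, G→Port}.

5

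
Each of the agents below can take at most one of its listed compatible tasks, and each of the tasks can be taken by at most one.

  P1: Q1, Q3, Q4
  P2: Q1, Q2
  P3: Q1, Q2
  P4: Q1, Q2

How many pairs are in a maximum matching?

Unit-capacity flow: source→left, listed edges, right→sink; max matching = max flow.
Augmenting path P1→Q1 (+1); matched 1.
Augmenting path P2→Q2 (+1); matched 2.
Augmenting path P3→Q1→P1→Q3 (+1); matched 3.
No augmenting path remains; maximum matching = 3.
König certificate: {P1, Q1, Q2} is a vertex cover of size 3 (every listed pair touches it), so no matching can be larger.

3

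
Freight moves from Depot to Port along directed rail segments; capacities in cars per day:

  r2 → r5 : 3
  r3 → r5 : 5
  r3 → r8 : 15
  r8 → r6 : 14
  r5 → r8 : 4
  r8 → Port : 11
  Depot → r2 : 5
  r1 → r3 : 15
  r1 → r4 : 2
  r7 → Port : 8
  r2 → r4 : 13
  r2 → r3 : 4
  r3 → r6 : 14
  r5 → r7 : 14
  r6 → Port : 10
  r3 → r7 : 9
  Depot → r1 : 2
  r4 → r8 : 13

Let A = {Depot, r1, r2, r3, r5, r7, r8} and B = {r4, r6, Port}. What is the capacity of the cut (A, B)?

62

Edges leaving {Depot, r1, r2, r3, r5, r7, r8}: r1→r4 (2), r2→r4 (13), r3→r6 (14), r7→Port (8), r8→r6 (14), r8→Port (11).
Cut capacity = 2 + 13 + 14 + 8 + 14 + 11 = 62.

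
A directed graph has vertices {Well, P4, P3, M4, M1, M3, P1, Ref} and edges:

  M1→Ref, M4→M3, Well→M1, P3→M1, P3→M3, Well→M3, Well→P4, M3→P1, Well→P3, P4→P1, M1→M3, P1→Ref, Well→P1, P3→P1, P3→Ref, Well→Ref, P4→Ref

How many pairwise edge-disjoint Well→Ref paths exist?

5

Assign every edge capacity 1; by Menger, the answer equals the max flow.
Path Well→Ref (+1); total 1.
Path Well→P4→Ref (+1); total 2.
Path Well→P3→Ref (+1); total 3.
Path Well→M1→Ref (+1); total 4.
Path Well→P1→Ref (+1); total 5.
No residual Well→Ref path; max flow = 5.
Certifying cut of size 5: {P1→Ref, Well→M1, Well→P3, Well→P4, Well→Ref}.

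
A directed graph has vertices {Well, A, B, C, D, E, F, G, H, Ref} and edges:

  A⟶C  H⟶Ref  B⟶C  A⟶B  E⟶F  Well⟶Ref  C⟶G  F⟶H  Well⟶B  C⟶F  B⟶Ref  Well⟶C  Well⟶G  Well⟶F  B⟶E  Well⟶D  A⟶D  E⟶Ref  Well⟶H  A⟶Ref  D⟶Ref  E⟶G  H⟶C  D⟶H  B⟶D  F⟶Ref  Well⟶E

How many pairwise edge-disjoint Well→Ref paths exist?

6

Assign every edge capacity 1; by Menger, the answer equals the max flow.
Path Well→Ref (+1); total 1.
Path Well→B→Ref (+1); total 2.
Path Well→D→Ref (+1); total 3.
Path Well→E→Ref (+1); total 4.
Path Well→F→Ref (+1); total 5.
Path Well→H→Ref (+1); total 6.
No residual Well→Ref path; max flow = 6.
Certifying cut of size 6: {F→Ref, H→Ref, Well→B, Well→D, Well→E, Well→Ref}.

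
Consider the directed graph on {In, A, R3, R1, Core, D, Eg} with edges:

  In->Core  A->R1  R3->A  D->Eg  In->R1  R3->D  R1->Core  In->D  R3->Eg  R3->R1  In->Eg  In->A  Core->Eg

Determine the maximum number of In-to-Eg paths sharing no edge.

3

Assign every edge capacity 1; by Menger, the answer equals the max flow.
Path In→Eg (+1); total 1.
Path In→Core→Eg (+1); total 2.
Path In→D→Eg (+1); total 3.
No residual In→Eg path; max flow = 3.
Certifying cut of size 3: {Core→Eg, In→D, In→Eg}.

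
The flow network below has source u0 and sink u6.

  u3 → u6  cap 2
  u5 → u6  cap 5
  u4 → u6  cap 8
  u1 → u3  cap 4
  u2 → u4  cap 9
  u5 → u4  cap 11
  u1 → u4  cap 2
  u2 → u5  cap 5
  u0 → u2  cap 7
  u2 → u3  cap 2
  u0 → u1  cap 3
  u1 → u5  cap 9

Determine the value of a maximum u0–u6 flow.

10

Augment u0→u1→u3→u6: bottleneck 2, flow now 2.
Augment u0→u1→u4→u6: bottleneck 1, flow now 3.
Augment u0→u2→u4→u6: bottleneck 7, flow now 10.
No augmenting path remains; maximum flow = 10.
In the residual graph, reachable from u0: {u0}.
Min-cut edges: u0→u1 (3), u0→u2 (7); capacity 3 + 7 = 10.
This cut is saturated, so no flow can exceed 10.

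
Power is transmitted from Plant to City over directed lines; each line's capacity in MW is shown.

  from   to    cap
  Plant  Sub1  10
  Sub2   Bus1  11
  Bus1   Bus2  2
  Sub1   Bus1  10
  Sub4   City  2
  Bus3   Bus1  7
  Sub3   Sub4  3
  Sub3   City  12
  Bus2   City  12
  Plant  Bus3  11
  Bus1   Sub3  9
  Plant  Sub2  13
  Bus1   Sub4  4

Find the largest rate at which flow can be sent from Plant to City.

13

Augment Plant→Bus3→Bus1→Bus2→City: bottleneck 2, flow now 2.
Augment Plant→Bus3→Bus1→Sub4→City: bottleneck 2, flow now 4.
Augment Plant→Bus3→Bus1→Sub3→City: bottleneck 3, flow now 7.
Augment Plant→Sub2→Bus1→Sub3→City: bottleneck 6, flow now 13.
No augmenting path remains; maximum flow = 13.
In the residual graph, reachable from Plant: {Plant, Bus3, Sub2, Sub1, Bus1, Sub4}.
Min-cut edges: Bus1→Bus2 (2), Bus1→Sub3 (9), Sub4→City (2); capacity 2 + 9 + 2 = 13.
This cut is saturated, so no flow can exceed 13.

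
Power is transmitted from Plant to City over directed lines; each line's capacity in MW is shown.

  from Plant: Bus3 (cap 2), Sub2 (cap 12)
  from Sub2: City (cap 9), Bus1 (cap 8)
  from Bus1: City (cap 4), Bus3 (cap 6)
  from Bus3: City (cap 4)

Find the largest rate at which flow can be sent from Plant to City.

Augment Plant→Sub2→City: bottleneck 9, flow now 9.
Augment Plant→Bus3→City: bottleneck 2, flow now 11.
Augment Plant→Sub2→Bus1→City: bottleneck 3, flow now 14.
No augmenting path remains; maximum flow = 14.
In the residual graph, reachable from Plant: {Plant}.
Min-cut edges: Plant→Sub2 (12), Plant→Bus3 (2); capacity 12 + 2 = 14.
This cut is saturated, so no flow can exceed 14.

14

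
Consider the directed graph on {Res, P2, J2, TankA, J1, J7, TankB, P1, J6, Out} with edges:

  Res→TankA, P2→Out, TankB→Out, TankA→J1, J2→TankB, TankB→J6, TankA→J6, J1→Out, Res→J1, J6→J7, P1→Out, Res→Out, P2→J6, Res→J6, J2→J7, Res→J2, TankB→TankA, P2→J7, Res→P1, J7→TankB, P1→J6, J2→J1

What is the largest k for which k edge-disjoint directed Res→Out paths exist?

4

Assign every edge capacity 1; by Menger, the answer equals the max flow.
Path Res→Out (+1); total 1.
Path Res→J1→Out (+1); total 2.
Path Res→P1→Out (+1); total 3.
Path Res→J2→TankB→Out (+1); total 4.
No residual Res→Out path; max flow = 4.
Certifying cut of size 4: {J1→Out, Res→Out, Res→P1, TankB→Out}.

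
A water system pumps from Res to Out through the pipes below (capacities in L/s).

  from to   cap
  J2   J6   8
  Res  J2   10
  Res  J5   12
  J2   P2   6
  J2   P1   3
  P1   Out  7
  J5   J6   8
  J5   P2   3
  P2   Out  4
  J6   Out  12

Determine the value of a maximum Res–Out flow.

19

Augment Res→J2→P1→Out: bottleneck 3, flow now 3.
Augment Res→J2→P2→Out: bottleneck 4, flow now 7.
Augment Res→J2→J6→Out: bottleneck 3, flow now 10.
Augment Res→J5→J6→Out: bottleneck 8, flow now 18.
Augment Res→J5→P2→J2→J6→Out: bottleneck 1, flow now 19. (uses reverse residual edge)
No augmenting path remains; maximum flow = 19.
In the residual graph, reachable from Res: {Res, J2, J5, P2, J6}.
Min-cut edges: J2→P1 (3), P2→Out (4), J6→Out (12); capacity 3 + 4 + 12 = 19.
This cut is saturated, so no flow can exceed 19.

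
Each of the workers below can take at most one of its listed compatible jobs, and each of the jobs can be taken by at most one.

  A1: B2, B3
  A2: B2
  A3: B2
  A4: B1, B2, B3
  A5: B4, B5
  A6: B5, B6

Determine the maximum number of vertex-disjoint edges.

Unit-capacity flow: source→left, listed edges, right→sink; max matching = max flow.
Augmenting path A1→B2 (+1); matched 1.
Augmenting path A4→B1 (+1); matched 2.
Augmenting path A5→B4 (+1); matched 3.
Augmenting path A6→B5 (+1); matched 4.
Augmenting path A2→B2→A1→B3 (+1); matched 5.
No augmenting path remains; maximum matching = 5.
König certificate: {A1, A4, A5, A6, B2} is a vertex cover of size 5 (every listed pair touches it), so no matching can be larger.

5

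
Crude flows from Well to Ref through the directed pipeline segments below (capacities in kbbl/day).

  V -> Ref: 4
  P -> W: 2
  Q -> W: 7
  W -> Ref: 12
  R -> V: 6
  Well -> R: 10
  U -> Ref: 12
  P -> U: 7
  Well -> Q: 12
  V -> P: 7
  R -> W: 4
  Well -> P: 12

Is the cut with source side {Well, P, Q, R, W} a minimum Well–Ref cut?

Given cut capacity: 7 + 6 + 12 = 25.
Augment Well→P→U→Ref: bottleneck 7, flow now 7.
Augment Well→P→W→Ref: bottleneck 2, flow now 9.
Augment Well→Q→W→Ref: bottleneck 7, flow now 16.
Augment Well→R→V→Ref: bottleneck 4, flow now 20.
Augment Well→R→W→Ref: bottleneck 3, flow now 23.
No augmenting path remains; maximum flow = 23.
In the residual graph, reachable from Well: {Well, P, Q, R, V, W}.
Min-cut edges: P→U (7), V→Ref (4), W→Ref (12); capacity 7 + 4 + 12 = 23.
Cut capacity 25 exceeds the max flow 23, so it is not minimum.

No — its capacity is 25, but the minimum cut has capacity 23.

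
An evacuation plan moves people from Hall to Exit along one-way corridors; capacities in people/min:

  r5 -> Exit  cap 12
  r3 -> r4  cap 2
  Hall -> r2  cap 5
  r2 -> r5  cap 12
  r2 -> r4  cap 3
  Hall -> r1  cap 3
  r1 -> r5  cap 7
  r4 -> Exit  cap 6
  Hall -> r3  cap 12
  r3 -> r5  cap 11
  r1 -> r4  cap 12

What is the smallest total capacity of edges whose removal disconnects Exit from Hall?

18

Augment Hall→r1→r4→Exit: bottleneck 3, flow now 3.
Augment Hall→r2→r4→Exit: bottleneck 3, flow now 6.
Augment Hall→r2→r5→Exit: bottleneck 2, flow now 8.
Augment Hall→r3→r5→Exit: bottleneck 10, flow now 18.
No augmenting path remains; maximum flow = 18.
By max-flow min-cut, the minimum cut capacity equals the max flow.
In the residual graph, reachable from Hall: {Hall, r1, r2, r3, r4, r5}.
Min-cut edges: r4→Exit (6), r5→Exit (12); capacity 6 + 12 = 18.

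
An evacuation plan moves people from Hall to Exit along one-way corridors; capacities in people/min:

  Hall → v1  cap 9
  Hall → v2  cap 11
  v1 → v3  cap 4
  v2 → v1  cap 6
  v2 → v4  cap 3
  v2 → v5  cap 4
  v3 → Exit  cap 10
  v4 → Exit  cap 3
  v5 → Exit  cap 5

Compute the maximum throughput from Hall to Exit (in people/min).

11

Augment Hall→v1→v3→Exit: bottleneck 4, flow now 4.
Augment Hall→v2→v4→Exit: bottleneck 3, flow now 7.
Augment Hall→v2→v5→Exit: bottleneck 4, flow now 11.
No augmenting path remains; maximum flow = 11.
In the residual graph, reachable from Hall: {Hall, v1, v2}.
Min-cut edges: v1→v3 (4), v2→v4 (3), v2→v5 (4); capacity 4 + 3 + 4 = 11.
This cut is saturated, so no flow can exceed 11.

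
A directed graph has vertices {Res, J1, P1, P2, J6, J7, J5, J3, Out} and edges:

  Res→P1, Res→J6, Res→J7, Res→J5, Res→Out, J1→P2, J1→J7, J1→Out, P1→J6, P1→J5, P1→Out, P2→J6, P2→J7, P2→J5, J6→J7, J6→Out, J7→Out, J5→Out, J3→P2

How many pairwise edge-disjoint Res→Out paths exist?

Assign every edge capacity 1; by Menger, the answer equals the max flow.
Path Res→Out (+1); total 1.
Path Res→P1→Out (+1); total 2.
Path Res→J6→Out (+1); total 3.
Path Res→J7→Out (+1); total 4.
Path Res→J5→Out (+1); total 5.
No residual Res→Out path; max flow = 5.
Certifying cut of size 5: {Res→J5, Res→J6, Res→J7, Res→Out, Res→P1}.

5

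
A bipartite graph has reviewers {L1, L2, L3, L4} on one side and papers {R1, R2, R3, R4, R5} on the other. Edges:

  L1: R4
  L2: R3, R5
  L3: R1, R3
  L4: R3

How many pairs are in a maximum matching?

4

Unit-capacity flow: source→left, listed edges, right→sink; max matching = max flow.
Augmenting path L1→R4 (+1); matched 1.
Augmenting path L2→R3 (+1); matched 2.
Augmenting path L3→R1 (+1); matched 3.
Augmenting path L4→R3→L2→R5 (+1); matched 4.
No augmenting path remains; maximum matching = 4.
König certificate: {L1, L2, L3, L4} is a vertex cover of size 4 (every listed pair touches it), so no matching can be larger.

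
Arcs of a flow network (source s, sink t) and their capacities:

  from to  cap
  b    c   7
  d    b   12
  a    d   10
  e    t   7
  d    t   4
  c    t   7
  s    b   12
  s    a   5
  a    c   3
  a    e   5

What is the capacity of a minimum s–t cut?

12

Augment s→a→c→t: bottleneck 3, flow now 3.
Augment s→a→d→t: bottleneck 2, flow now 5.
Augment s→b→c→t: bottleneck 4, flow now 9.
Augment s→b→c→a→d→t: bottleneck 2, flow now 11. (uses reverse residual edge)
Augment s→b→c→a→e→t: bottleneck 1, flow now 12. (uses reverse residual edge)
No augmenting path remains; maximum flow = 12.
By max-flow min-cut, the minimum cut capacity equals the max flow.
In the residual graph, reachable from s: {s, b}.
Min-cut edges: s→a (5), b→c (7); capacity 5 + 7 = 12.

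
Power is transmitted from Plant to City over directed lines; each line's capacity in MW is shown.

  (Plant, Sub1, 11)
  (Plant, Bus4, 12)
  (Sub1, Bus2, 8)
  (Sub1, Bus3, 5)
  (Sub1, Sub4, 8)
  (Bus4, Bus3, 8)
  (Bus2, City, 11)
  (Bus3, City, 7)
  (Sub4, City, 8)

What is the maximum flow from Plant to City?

18

Augment Plant→Sub1→Bus2→City: bottleneck 8, flow now 8.
Augment Plant→Sub1→Bus3→City: bottleneck 3, flow now 11.
Augment Plant→Bus4→Bus3→City: bottleneck 4, flow now 15.
Augment Plant→Bus4→Bus3→Sub1→Sub4→City: bottleneck 3, flow now 18. (uses reverse residual edge)
No augmenting path remains; maximum flow = 18.
In the residual graph, reachable from Plant: {Plant, Bus4, Bus3}.
Min-cut edges: Plant→Sub1 (11), Bus3→City (7); capacity 11 + 7 = 18.
This cut is saturated, so no flow can exceed 18.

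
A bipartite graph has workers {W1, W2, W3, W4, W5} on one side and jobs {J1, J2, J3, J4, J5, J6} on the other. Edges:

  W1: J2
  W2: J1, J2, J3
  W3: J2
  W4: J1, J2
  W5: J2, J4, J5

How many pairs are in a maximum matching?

Unit-capacity flow: source→left, listed edges, right→sink; max matching = max flow.
Augmenting path W1→J2 (+1); matched 1.
Augmenting path W2→J1 (+1); matched 2.
Augmenting path W5→J4 (+1); matched 3.
Augmenting path W4→J1→W2→J3 (+1); matched 4.
No augmenting path remains; maximum matching = 4.
König certificate: {W2, W4, W5, J2} is a vertex cover of size 4 (every listed pair touches it), so no matching can be larger.

4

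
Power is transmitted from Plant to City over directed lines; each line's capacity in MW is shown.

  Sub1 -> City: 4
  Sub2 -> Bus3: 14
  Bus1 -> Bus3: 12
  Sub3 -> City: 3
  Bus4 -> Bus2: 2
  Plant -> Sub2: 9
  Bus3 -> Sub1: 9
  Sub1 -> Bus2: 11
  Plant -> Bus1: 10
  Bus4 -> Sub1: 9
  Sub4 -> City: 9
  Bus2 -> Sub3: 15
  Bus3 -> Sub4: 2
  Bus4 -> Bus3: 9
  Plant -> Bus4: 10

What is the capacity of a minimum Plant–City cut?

9

Augment Plant→Bus4→Sub1→City: bottleneck 4, flow now 4.
Augment Plant→Sub2→Bus3→Sub4→City: bottleneck 2, flow now 6.
Augment Plant→Bus4→Bus2→Sub3→City: bottleneck 2, flow now 8.
Augment Plant→Bus4→Sub1→Bus2→Sub3→City: bottleneck 1, flow now 9.
No augmenting path remains; maximum flow = 9.
By max-flow min-cut, the minimum cut capacity equals the max flow.
In the residual graph, reachable from Plant: {Plant, Sub2, Bus4, Bus1, Bus3, Bus2, Sub3, Sub1}.
Min-cut edges: Bus3→Sub4 (2), Sub3→City (3), Sub1→City (4); capacity 2 + 3 + 4 = 9.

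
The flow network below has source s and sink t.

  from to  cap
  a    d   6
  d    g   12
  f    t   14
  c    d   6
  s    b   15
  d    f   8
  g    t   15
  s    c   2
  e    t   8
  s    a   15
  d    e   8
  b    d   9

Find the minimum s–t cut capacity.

Augment s→a→d→e→t: bottleneck 6, flow now 6.
Augment s→b→d→e→t: bottleneck 2, flow now 8.
Augment s→b→d→f→t: bottleneck 7, flow now 15.
Augment s→c→d→f→t: bottleneck 1, flow now 16.
Augment s→c→d→g→t: bottleneck 1, flow now 17.
No augmenting path remains; maximum flow = 17.
By max-flow min-cut, the minimum cut capacity equals the max flow.
In the residual graph, reachable from s: {s, a, b}.
Min-cut edges: s→c (2), a→d (6), b→d (9); capacity 2 + 6 + 9 = 17.

17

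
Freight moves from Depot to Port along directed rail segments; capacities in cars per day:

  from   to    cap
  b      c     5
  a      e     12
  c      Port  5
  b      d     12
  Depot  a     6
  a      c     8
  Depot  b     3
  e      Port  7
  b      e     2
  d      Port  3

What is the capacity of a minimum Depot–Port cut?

Augment Depot→a→c→Port: bottleneck 5, flow now 5.
Augment Depot→a→e→Port: bottleneck 1, flow now 6.
Augment Depot→b→d→Port: bottleneck 3, flow now 9.
No augmenting path remains; maximum flow = 9.
By max-flow min-cut, the minimum cut capacity equals the max flow.
In the residual graph, reachable from Depot: {Depot}.
Min-cut edges: Depot→a (6), Depot→b (3); capacity 6 + 3 = 9.

9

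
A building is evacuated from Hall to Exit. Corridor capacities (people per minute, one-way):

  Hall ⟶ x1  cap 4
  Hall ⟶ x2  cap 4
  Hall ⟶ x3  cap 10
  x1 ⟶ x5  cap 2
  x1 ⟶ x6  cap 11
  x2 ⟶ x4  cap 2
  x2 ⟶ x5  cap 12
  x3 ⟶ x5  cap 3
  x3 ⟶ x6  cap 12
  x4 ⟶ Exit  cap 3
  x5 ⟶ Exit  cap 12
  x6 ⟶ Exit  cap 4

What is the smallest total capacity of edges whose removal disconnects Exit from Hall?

13

Augment Hall→x1→x5→Exit: bottleneck 2, flow now 2.
Augment Hall→x1→x6→Exit: bottleneck 2, flow now 4.
Augment Hall→x2→x4→Exit: bottleneck 2, flow now 6.
Augment Hall→x2→x5→Exit: bottleneck 2, flow now 8.
Augment Hall→x3→x5→Exit: bottleneck 3, flow now 11.
Augment Hall→x3→x6→Exit: bottleneck 2, flow now 13.
No augmenting path remains; maximum flow = 13.
By max-flow min-cut, the minimum cut capacity equals the max flow.
In the residual graph, reachable from Hall: {Hall, x1, x3, x6}.
Min-cut edges: Hall→x2 (4), x1→x5 (2), x3→x5 (3), x6→Exit (4); capacity 4 + 2 + 3 + 4 = 13.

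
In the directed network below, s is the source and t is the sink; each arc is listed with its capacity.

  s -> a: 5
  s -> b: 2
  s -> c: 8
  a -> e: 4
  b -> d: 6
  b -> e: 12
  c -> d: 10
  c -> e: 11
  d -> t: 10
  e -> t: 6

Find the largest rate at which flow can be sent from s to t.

Augment s→a→e→t: bottleneck 4, flow now 4.
Augment s→b→d→t: bottleneck 2, flow now 6.
Augment s→c→d→t: bottleneck 8, flow now 14.
No augmenting path remains; maximum flow = 14.
In the residual graph, reachable from s: {s, a}.
Min-cut edges: s→b (2), s→c (8), a→e (4); capacity 2 + 8 + 4 = 14.
This cut is saturated, so no flow can exceed 14.

14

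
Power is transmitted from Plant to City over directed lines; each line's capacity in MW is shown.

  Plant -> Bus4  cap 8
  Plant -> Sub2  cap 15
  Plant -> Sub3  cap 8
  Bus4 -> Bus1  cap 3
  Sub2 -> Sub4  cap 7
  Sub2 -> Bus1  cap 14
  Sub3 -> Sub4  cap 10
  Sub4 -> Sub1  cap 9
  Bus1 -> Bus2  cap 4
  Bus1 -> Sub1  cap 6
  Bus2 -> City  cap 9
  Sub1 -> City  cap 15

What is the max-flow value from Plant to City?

Augment Plant→Bus4→Bus1→Bus2→City: bottleneck 3, flow now 3.
Augment Plant→Sub2→Sub4→Sub1→City: bottleneck 7, flow now 10.
Augment Plant→Sub2→Bus1→Bus2→City: bottleneck 1, flow now 11.
Augment Plant→Sub2→Bus1→Sub1→City: bottleneck 6, flow now 17.
Augment Plant→Sub3→Sub4→Sub1→City: bottleneck 2, flow now 19.
No augmenting path remains; maximum flow = 19.
In the residual graph, reachable from Plant: {Plant, Bus4, Sub2, Sub3, Sub4, Bus1}.
Min-cut edges: Sub4→Sub1 (9), Bus1→Bus2 (4), Bus1→Sub1 (6); capacity 9 + 4 + 6 = 19.
This cut is saturated, so no flow can exceed 19.

19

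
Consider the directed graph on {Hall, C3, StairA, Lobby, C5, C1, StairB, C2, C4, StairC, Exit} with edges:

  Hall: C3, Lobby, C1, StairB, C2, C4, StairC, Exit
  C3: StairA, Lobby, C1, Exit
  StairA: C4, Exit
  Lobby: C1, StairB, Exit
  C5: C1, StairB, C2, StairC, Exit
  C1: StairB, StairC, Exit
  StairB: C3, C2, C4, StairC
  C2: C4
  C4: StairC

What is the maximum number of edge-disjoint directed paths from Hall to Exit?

5

Assign every edge capacity 1; by Menger, the answer equals the max flow.
Path Hall→Exit (+1); total 1.
Path Hall→C3→Exit (+1); total 2.
Path Hall→Lobby→Exit (+1); total 3.
Path Hall→C1→Exit (+1); total 4.
Path Hall→StairB→C3→StairA→Exit (+1); total 5.
No residual Hall→Exit path; max flow = 5.
Certifying cut of size 5: {Hall→C1, Hall→C3, Hall→Exit, Hall→Lobby, Hall→StairB}.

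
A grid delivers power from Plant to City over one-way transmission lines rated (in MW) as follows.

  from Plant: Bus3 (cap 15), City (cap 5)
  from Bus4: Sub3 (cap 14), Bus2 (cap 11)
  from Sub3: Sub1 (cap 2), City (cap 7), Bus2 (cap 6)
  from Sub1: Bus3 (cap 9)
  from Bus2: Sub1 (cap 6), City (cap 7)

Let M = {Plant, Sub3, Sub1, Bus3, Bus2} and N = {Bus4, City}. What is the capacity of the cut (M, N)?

Edges leaving {Plant, Sub3, Sub1, Bus3, Bus2}: Plant→City (5), Sub3→City (7), Bus2→City (7).
Cut capacity = 5 + 7 + 7 = 19.

19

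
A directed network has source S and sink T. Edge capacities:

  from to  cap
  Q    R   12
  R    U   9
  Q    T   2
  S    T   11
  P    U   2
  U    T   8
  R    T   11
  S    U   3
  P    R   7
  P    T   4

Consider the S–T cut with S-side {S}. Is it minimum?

Yes — it is a minimum cut (capacity 14).

Given cut capacity: 3 + 11 = 14.
Augment S→T: bottleneck 11, flow now 11.
Augment S→U→T: bottleneck 3, flow now 14.
No augmenting path remains; maximum flow = 14.
Cut capacity 14 equals the max flow, so it is a minimum cut.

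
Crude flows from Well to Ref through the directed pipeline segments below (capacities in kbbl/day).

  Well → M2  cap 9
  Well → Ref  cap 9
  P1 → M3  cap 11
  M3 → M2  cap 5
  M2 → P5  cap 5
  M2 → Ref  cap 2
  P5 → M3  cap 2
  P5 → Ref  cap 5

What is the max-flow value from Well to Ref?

Augment Well→Ref: bottleneck 9, flow now 9.
Augment Well→M2→Ref: bottleneck 2, flow now 11.
Augment Well→M2→P5→Ref: bottleneck 5, flow now 16.
No augmenting path remains; maximum flow = 16.
In the residual graph, reachable from Well: {Well, M2}.
Min-cut edges: Well→Ref (9), M2→P5 (5), M2→Ref (2); capacity 9 + 5 + 2 = 16.
This cut is saturated, so no flow can exceed 16.

16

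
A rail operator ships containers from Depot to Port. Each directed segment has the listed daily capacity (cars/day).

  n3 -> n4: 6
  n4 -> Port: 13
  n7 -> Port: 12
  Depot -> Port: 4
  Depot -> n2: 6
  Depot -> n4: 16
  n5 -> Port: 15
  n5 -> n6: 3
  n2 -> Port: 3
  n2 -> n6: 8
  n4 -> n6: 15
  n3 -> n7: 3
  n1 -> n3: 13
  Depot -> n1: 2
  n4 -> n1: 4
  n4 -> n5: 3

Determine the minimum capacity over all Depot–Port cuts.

25

Augment Depot→Port: bottleneck 4, flow now 4.
Augment Depot→n2→Port: bottleneck 3, flow now 7.
Augment Depot→n4→Port: bottleneck 13, flow now 20.
Augment Depot→n4→n5→Port: bottleneck 3, flow now 23.
Augment Depot→n1→n3→n7→Port: bottleneck 2, flow now 25.
No augmenting path remains; maximum flow = 25.
By max-flow min-cut, the minimum cut capacity equals the max flow.
In the residual graph, reachable from Depot: {Depot, n2, n6}.
Min-cut edges: Depot→n1 (2), Depot→n4 (16), Depot→Port (4), n2→Port (3); capacity 2 + 16 + 4 + 3 = 25.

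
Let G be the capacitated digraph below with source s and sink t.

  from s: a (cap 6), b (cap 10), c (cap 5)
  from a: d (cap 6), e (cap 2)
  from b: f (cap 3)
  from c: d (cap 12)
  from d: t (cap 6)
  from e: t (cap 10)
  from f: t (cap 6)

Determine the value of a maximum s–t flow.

11

Augment s→a→d→t: bottleneck 6, flow now 6.
Augment s→b→f→t: bottleneck 3, flow now 9.
Augment s→c→d→a→e→t: bottleneck 2, flow now 11. (uses reverse residual edge)
No augmenting path remains; maximum flow = 11.
In the residual graph, reachable from s: {s, a, b, c, d}.
Min-cut edges: a→e (2), b→f (3), d→t (6); capacity 2 + 3 + 6 = 11.
This cut is saturated, so no flow can exceed 11.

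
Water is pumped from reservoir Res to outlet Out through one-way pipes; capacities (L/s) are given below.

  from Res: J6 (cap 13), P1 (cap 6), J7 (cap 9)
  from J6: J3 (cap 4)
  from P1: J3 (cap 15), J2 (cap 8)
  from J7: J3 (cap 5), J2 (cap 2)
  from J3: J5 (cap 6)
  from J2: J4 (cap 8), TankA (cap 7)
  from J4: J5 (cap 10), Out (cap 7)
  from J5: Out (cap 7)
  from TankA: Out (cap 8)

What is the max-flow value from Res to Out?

14

Augment Res→J6→J3→J5→Out: bottleneck 4, flow now 4.
Augment Res→P1→J3→J5→Out: bottleneck 2, flow now 6.
Augment Res→P1→J2→J4→Out: bottleneck 4, flow now 10.
Augment Res→J7→J2→J4→Out: bottleneck 2, flow now 12.
Augment Res→J7→J3→P1→J2→J4→Out: bottleneck 1, flow now 13. (uses reverse residual edge)
Augment Res→J7→J3→P1→J2→TankA→Out: bottleneck 1, flow now 14. (uses reverse residual edge)
No augmenting path remains; maximum flow = 14.
In the residual graph, reachable from Res: {Res, J6, J7, J3}.
Min-cut edges: Res→P1 (6), J7→J2 (2), J3→J5 (6); capacity 6 + 2 + 6 = 14.
This cut is saturated, so no flow can exceed 14.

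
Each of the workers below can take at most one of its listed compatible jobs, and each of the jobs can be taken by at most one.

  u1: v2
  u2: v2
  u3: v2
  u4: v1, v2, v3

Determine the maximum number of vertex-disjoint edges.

Unit-capacity flow: source→left, listed edges, right→sink; max matching = max flow.
Augmenting path u1→v2 (+1); matched 1.
Augmenting path u4→v1 (+1); matched 2.
No augmenting path remains; maximum matching = 2.
König certificate: {u4, v2} is a vertex cover of size 2 (every listed pair touches it), so no matching can be larger.

2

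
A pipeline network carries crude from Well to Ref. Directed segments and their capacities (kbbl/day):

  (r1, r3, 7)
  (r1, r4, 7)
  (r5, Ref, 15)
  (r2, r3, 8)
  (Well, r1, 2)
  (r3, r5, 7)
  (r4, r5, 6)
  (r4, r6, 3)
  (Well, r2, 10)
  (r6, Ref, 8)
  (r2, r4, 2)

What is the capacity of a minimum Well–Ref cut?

Augment Well→r1→r3→r5→Ref: bottleneck 2, flow now 2.
Augment Well→r2→r3→r5→Ref: bottleneck 5, flow now 7.
Augment Well→r2→r4→r5→Ref: bottleneck 2, flow now 9.
Augment Well→r2→r3→r1→r4→r5→Ref: bottleneck 2, flow now 11. (uses reverse residual edge)
No augmenting path remains; maximum flow = 11.
By max-flow min-cut, the minimum cut capacity equals the max flow.
In the residual graph, reachable from Well: {Well, r2, r3}.
Min-cut edges: Well→r1 (2), r2→r4 (2), r3→r5 (7); capacity 2 + 2 + 7 = 11.

11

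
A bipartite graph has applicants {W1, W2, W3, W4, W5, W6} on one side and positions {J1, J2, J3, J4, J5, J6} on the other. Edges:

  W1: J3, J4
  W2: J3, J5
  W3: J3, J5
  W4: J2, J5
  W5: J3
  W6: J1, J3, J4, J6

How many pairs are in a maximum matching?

5

Unit-capacity flow: source→left, listed edges, right→sink; max matching = max flow.
Augmenting path W1→J3 (+1); matched 1.
Augmenting path W2→J5 (+1); matched 2.
Augmenting path W4→J2 (+1); matched 3.
Augmenting path W6→J1 (+1); matched 4.
Augmenting path W3→J3→W1→J4 (+1); matched 5.
No augmenting path remains; maximum matching = 5.
König certificate: {W1, W4, W6, J3, J5} is a vertex cover of size 5 (every listed pair touches it), so no matching can be larger.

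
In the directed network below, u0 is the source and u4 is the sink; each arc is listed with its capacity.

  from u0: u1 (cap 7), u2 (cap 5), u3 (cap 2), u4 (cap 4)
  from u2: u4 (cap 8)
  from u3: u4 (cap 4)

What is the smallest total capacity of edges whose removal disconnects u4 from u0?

Augment u0→u4: bottleneck 4, flow now 4.
Augment u0→u2→u4: bottleneck 5, flow now 9.
Augment u0→u3→u4: bottleneck 2, flow now 11.
No augmenting path remains; maximum flow = 11.
By max-flow min-cut, the minimum cut capacity equals the max flow.
In the residual graph, reachable from u0: {u0, u1}.
Min-cut edges: u0→u2 (5), u0→u3 (2), u0→u4 (4); capacity 5 + 2 + 4 = 11.

11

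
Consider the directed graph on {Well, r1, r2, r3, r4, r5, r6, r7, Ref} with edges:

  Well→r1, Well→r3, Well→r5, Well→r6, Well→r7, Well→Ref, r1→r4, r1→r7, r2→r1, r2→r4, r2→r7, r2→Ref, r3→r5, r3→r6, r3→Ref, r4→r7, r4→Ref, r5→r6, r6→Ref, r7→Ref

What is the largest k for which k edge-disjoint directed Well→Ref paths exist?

5

Assign every edge capacity 1; by Menger, the answer equals the max flow.
Path Well→Ref (+1); total 1.
Path Well→r3→Ref (+1); total 2.
Path Well→r6→Ref (+1); total 3.
Path Well→r7→Ref (+1); total 4.
Path Well→r1→r4→Ref (+1); total 5.
No residual Well→Ref path; max flow = 5.
Certifying cut of size 5: {Well→Ref, Well→r1, Well→r3, Well→r7, r6→Ref}.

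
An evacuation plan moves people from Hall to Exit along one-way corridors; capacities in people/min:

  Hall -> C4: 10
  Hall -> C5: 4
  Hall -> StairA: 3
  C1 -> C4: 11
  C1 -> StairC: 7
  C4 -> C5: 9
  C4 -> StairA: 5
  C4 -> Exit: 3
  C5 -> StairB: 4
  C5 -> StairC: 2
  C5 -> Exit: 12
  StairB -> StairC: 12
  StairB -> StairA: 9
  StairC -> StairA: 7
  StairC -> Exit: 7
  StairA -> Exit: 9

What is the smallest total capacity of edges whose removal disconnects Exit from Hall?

Augment Hall→C4→Exit: bottleneck 3, flow now 3.
Augment Hall→C5→Exit: bottleneck 4, flow now 7.
Augment Hall→StairA→Exit: bottleneck 3, flow now 10.
Augment Hall→C4→C5→Exit: bottleneck 7, flow now 17.
No augmenting path remains; maximum flow = 17.
By max-flow min-cut, the minimum cut capacity equals the max flow.
In the residual graph, reachable from Hall: {Hall}.
Min-cut edges: Hall→C4 (10), Hall→C5 (4), Hall→StairA (3); capacity 10 + 4 + 3 = 17.

17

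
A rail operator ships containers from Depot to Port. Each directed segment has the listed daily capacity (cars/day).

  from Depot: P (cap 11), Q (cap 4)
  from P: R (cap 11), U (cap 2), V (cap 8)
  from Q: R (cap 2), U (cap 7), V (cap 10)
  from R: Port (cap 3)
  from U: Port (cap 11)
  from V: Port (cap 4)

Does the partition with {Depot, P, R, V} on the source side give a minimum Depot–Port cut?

Yes — it is a minimum cut (capacity 13).

Given cut capacity: 4 + 2 + 3 + 4 = 13.
Augment Depot→P→R→Port: bottleneck 3, flow now 3.
Augment Depot→P→U→Port: bottleneck 2, flow now 5.
Augment Depot→P→V→Port: bottleneck 4, flow now 9.
Augment Depot→Q→U→Port: bottleneck 4, flow now 13.
No augmenting path remains; maximum flow = 13.
Cut capacity 13 equals the max flow, so it is a minimum cut.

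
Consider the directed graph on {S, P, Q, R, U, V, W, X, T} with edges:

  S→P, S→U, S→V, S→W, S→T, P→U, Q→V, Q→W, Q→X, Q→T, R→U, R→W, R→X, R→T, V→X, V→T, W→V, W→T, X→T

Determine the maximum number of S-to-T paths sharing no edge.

Assign every edge capacity 1; by Menger, the answer equals the max flow.
Path S→T (+1); total 1.
Path S→V→T (+1); total 2.
Path S→W→T (+1); total 3.
No residual S→T path; max flow = 3.
Certifying cut of size 3: {S→T, S→V, S→W}.

3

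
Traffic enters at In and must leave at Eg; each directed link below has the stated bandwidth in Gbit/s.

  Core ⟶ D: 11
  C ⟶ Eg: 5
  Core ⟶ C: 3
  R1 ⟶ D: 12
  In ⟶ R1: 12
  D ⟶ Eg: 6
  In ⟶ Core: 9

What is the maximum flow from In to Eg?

Augment In→R1→D→Eg: bottleneck 6, flow now 6.
Augment In→Core→C→Eg: bottleneck 3, flow now 9.
No augmenting path remains; maximum flow = 9.
In the residual graph, reachable from In: {In, R1, Core, D}.
Min-cut edges: Core→C (3), D→Eg (6); capacity 3 + 6 = 9.
This cut is saturated, so no flow can exceed 9.

9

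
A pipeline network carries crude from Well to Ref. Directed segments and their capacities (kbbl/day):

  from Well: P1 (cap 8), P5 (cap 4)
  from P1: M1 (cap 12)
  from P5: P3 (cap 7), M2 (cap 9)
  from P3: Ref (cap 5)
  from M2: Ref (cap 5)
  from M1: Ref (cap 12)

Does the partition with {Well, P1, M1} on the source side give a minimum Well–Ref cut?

Given cut capacity: 4 + 12 = 16.
Augment Well→P1→M1→Ref: bottleneck 8, flow now 8.
Augment Well→P5→P3→Ref: bottleneck 4, flow now 12.
No augmenting path remains; maximum flow = 12.
In the residual graph, reachable from Well: {Well}.
Min-cut edges: Well→P1 (8), Well→P5 (4); capacity 8 + 4 = 12.
Cut capacity 16 exceeds the max flow 12, so it is not minimum.

No — its capacity is 16, but the minimum cut has capacity 12.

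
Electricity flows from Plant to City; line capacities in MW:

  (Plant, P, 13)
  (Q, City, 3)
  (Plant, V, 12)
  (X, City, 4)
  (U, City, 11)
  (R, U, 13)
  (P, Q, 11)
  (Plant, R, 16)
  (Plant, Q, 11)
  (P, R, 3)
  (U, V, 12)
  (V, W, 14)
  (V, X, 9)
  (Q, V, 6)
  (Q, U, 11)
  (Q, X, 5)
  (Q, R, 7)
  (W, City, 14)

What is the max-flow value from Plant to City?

32

Augment Plant→Q→City: bottleneck 3, flow now 3.
Augment Plant→Q→U→City: bottleneck 8, flow now 11.
Augment Plant→R→U→City: bottleneck 3, flow now 14.
Augment Plant→V→W→City: bottleneck 12, flow now 26.
Augment Plant→P→Q→X→City: bottleneck 4, flow now 30.
Augment Plant→P→Q→V→W→City: bottleneck 2, flow now 32.
No augmenting path remains; maximum flow = 32.
In the residual graph, reachable from Plant: {Plant, P, Q, R, U, V, X}.
Min-cut edges: Q→City (3), U→City (11), V→W (14), X→City (4); capacity 3 + 11 + 14 + 4 = 32.
This cut is saturated, so no flow can exceed 32.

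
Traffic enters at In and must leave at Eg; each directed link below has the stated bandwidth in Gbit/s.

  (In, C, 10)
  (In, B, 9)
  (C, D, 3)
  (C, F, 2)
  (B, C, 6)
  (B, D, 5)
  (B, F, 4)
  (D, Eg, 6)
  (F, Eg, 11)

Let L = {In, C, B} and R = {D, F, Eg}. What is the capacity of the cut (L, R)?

Edges leaving {In, C, B}: C→D (3), C→F (2), B→D (5), B→F (4).
Cut capacity = 3 + 2 + 5 + 4 = 14.

14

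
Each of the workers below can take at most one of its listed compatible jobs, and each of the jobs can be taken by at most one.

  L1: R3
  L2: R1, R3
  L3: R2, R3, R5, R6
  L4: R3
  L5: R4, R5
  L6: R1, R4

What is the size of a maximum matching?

Unit-capacity flow: source→left, listed edges, right→sink; max matching = max flow.
Augmenting path L1→R3 (+1); matched 1.
Augmenting path L2→R1 (+1); matched 2.
Augmenting path L3→R2 (+1); matched 3.
Augmenting path L5→R4 (+1); matched 4.
Augmenting path L6→R4→L5→R5 (+1); matched 5.
No augmenting path remains; maximum matching = 5.
König certificate: {L2, L3, L5, L6, R3} is a vertex cover of size 5 (every listed pair touches it), so no matching can be larger.

5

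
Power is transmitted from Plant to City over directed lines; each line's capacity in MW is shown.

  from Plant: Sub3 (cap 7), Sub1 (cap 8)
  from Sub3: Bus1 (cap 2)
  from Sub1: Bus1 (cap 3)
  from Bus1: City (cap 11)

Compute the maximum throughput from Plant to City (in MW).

Augment Plant→Sub3→Bus1→City: bottleneck 2, flow now 2.
Augment Plant→Sub1→Bus1→City: bottleneck 3, flow now 5.
No augmenting path remains; maximum flow = 5.
In the residual graph, reachable from Plant: {Plant, Sub3, Sub1}.
Min-cut edges: Sub3→Bus1 (2), Sub1→Bus1 (3); capacity 2 + 3 = 5.
This cut is saturated, so no flow can exceed 5.

5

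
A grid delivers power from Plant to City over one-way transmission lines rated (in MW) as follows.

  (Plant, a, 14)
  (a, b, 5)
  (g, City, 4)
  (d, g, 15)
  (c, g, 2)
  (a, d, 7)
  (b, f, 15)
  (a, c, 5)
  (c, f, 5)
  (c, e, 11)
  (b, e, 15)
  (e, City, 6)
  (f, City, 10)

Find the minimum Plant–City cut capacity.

Augment Plant→a→b→e→City: bottleneck 5, flow now 5.
Augment Plant→a→c→e→City: bottleneck 1, flow now 6.
Augment Plant→a→c→f→City: bottleneck 4, flow now 10.
Augment Plant→a→d→g→City: bottleneck 4, flow now 14.
No augmenting path remains; maximum flow = 14.
By max-flow min-cut, the minimum cut capacity equals the max flow.
In the residual graph, reachable from Plant: {Plant}.
Min-cut edges: Plant→a (14); capacity 14 = 14.

14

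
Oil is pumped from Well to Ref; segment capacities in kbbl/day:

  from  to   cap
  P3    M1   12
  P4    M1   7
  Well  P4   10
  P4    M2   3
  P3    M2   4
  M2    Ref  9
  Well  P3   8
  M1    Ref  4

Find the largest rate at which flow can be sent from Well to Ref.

11

Augment Well→P3→M1→Ref: bottleneck 4, flow now 4.
Augment Well→P3→M2→Ref: bottleneck 4, flow now 8.
Augment Well→P4→M2→Ref: bottleneck 3, flow now 11.
No augmenting path remains; maximum flow = 11.
In the residual graph, reachable from Well: {Well, P3, P4, M1}.
Min-cut edges: P3→M2 (4), P4→M2 (3), M1→Ref (4); capacity 4 + 3 + 4 = 11.
This cut is saturated, so no flow can exceed 11.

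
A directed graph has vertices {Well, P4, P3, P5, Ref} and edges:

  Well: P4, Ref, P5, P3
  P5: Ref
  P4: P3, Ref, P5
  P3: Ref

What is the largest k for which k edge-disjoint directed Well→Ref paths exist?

4

Assign every edge capacity 1; by Menger, the answer equals the max flow.
Path Well→Ref (+1); total 1.
Path Well→P4→Ref (+1); total 2.
Path Well→P3→Ref (+1); total 3.
Path Well→P5→Ref (+1); total 4.
No residual Well→Ref path; max flow = 4.
Certifying cut of size 4: {Well→P3, Well→P4, Well→P5, Well→Ref}.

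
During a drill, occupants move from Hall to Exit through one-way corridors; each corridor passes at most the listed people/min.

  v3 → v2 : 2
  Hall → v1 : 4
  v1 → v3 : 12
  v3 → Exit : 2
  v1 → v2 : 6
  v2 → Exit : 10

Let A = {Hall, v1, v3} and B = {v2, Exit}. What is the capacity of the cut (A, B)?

10

Edges leaving {Hall, v1, v3}: v1→v2 (6), v3→v2 (2), v3→Exit (2).
Cut capacity = 6 + 2 + 2 = 10.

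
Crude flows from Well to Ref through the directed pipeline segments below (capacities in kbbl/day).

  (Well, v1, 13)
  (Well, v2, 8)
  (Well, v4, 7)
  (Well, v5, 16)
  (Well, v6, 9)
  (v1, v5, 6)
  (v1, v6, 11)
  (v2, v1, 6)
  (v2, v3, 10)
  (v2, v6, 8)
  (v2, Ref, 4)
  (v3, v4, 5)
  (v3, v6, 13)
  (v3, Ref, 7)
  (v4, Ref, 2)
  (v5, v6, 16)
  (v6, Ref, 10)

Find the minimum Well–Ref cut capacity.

20

Augment Well→v2→Ref: bottleneck 4, flow now 4.
Augment Well→v4→Ref: bottleneck 2, flow now 6.
Augment Well→v6→Ref: bottleneck 9, flow now 15.
Augment Well→v1→v6→Ref: bottleneck 1, flow now 16.
Augment Well→v2→v3→Ref: bottleneck 4, flow now 20.
No augmenting path remains; maximum flow = 20.
By max-flow min-cut, the minimum cut capacity equals the max flow.
In the residual graph, reachable from Well: {Well, v1, v4, v5, v6}.
Min-cut edges: Well→v2 (8), v4→Ref (2), v6→Ref (10); capacity 8 + 2 + 10 = 20.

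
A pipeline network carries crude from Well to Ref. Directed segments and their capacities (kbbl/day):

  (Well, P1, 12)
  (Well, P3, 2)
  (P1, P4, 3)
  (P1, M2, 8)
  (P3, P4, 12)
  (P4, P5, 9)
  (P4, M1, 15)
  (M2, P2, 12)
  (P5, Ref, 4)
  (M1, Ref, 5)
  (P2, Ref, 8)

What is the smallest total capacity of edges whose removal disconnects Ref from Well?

Augment Well→P1→P4→P5→Ref: bottleneck 3, flow now 3.
Augment Well→P1→M2→P2→Ref: bottleneck 8, flow now 11.
Augment Well→P3→P4→P5→Ref: bottleneck 1, flow now 12.
Augment Well→P3→P4→M1→Ref: bottleneck 1, flow now 13.
No augmenting path remains; maximum flow = 13.
By max-flow min-cut, the minimum cut capacity equals the max flow.
In the residual graph, reachable from Well: {Well, P1}.
Min-cut edges: Well→P3 (2), P1→P4 (3), P1→M2 (8); capacity 2 + 3 + 8 = 13.

13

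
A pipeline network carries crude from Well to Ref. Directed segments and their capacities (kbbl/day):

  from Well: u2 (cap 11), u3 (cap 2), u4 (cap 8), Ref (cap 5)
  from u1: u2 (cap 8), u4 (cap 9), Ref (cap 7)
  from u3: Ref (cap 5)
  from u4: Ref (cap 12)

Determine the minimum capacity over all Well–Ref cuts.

15

Augment Well→Ref: bottleneck 5, flow now 5.
Augment Well→u3→Ref: bottleneck 2, flow now 7.
Augment Well→u4→Ref: bottleneck 8, flow now 15.
No augmenting path remains; maximum flow = 15.
By max-flow min-cut, the minimum cut capacity equals the max flow.
In the residual graph, reachable from Well: {Well, u2}.
Min-cut edges: Well→u3 (2), Well→u4 (8), Well→Ref (5); capacity 2 + 8 + 5 = 15.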